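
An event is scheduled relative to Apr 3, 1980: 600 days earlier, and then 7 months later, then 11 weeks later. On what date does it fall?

Going back 600 days from April 3, 1980:
Going back 3 days from April 3, 1980 reaches the end of the previous month; 600 − 3 = 597 left.
March 1980 has 31 days: 597 − 31 = 566 left.
February 1980 has 29 days (1980 is a leap year): 566 − 29 = 537 left.
January 1980 has 31 days: 537 − 31 = 506 left.
December 1979 has 31 days: 506 − 31 = 475 left.
November 1979 has 30 days: 475 − 30 = 445 left.
October 1979 has 31 days: 445 − 31 = 414 left.
September 1979 has 30 days: 414 − 30 = 384 left.
August 1979 has 31 days: 384 − 31 = 353 left.
July 1979 has 31 days: 353 − 31 = 322 left.
June 1979 has 30 days: 322 − 30 = 292 left.
May 1979 has 31 days: 292 − 31 = 261 left.
April 1979 has 30 days: 261 − 30 = 231 left.
March 1979 has 31 days: 231 − 31 = 200 left.
February 1979 has 28 days (1979 is not a leap year): 200 − 28 = 172 left.
January 1979 has 31 days: 172 − 31 = 141 left.
December 1978 has 31 days: 141 − 31 = 110 left.
November 1978 has 30 days: 110 − 30 = 80 left.
October 1978 has 31 days: 80 − 31 = 49 left.
September 1978 has 30 days: 49 − 30 = 19 left.
August 1978 has 31 days; 31 − 19 = 12 → August 12, 1978.
Adding 7 months from August 12, 1978:
month 8 + 7 = 15, which is month 3 of year 1979 → March 1979.
Day 12 is valid in March, giving March 12, 1979.
Counting forward 11 weeks (= 77 days) from March 12, 1979:
March has 31 days, so 31 − 12 = 19 days remain after March 12, 1979; 77 − 19 = 58 left.
April 1979 has 30 days: 58 − 30 = 28 left.
28 days into May 1979 → May 28, 1979.

May 28, 1979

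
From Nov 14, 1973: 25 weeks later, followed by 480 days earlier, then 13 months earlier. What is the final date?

Adding 25 weeks (= 175 days) from November 14, 1973:
November has 30 days, so 30 − 14 = 16 days remain after November 14, 1973; 175 − 16 = 159 left.
December 1973 has 31 days: 159 − 31 = 128 left.
January 1974 has 31 days: 128 − 31 = 97 left.
February 1974 has 28 days (1974 is not a leap year): 97 − 28 = 69 left.
March 1974 has 31 days: 69 − 31 = 38 left.
April 1974 has 30 days: 38 − 30 = 8 left.
8 days into May 1974 → May 8, 1974.
Counting back 480 days from May 8, 1974:
Going back 8 days from May 8, 1974 reaches the end of the previous month; 480 − 8 = 472 left.
April 1974 has 30 days: 472 − 30 = 442 left.
March 1974 has 31 days: 442 − 31 = 411 left.
February 1974 has 28 days (1974 is not a leap year): 411 − 28 = 383 left.
January 1974 has 31 days: 383 − 31 = 352 left.
December 1973 has 31 days: 352 − 31 = 321 left.
November 1973 has 30 days: 321 − 30 = 291 left.
October 1973 has 31 days: 291 − 31 = 260 left.
September 1973 has 30 days: 260 − 30 = 230 left.
August 1973 has 31 days: 230 − 31 = 199 left.
July 1973 has 31 days: 199 − 31 = 168 left.
June 1973 has 30 days: 168 − 30 = 138 left.
May 1973 has 31 days: 138 − 31 = 107 left.
April 1973 has 30 days: 107 − 30 = 77 left.
March 1973 has 31 days: 77 − 31 = 46 left.
February 1973 has 28 days (1973 is not a leap year): 46 − 28 = 18 left.
January 1973 has 31 days; 31 − 18 = 13 → January 13, 1973.
Counting back 13 months from January 13, 1973:
month 1 − 13 = -12, which is month 12 of year 1971 → December 1971.
Day 13 is valid in December, giving December 13, 1971.

December 13, 1971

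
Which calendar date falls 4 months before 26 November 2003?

July 26, 2003

Subtracting 4 months from November 26, 2003.
month 11 − 4 = 7 → July 2003.
Day 26 is valid in July, giving July 26, 2003.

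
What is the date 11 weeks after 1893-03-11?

May 27, 1893

Adding 11 weeks = 77 days from March 11, 1893.
March has 31 days, so 31 − 11 = 20 days remain after March 11, 1893; 77 − 20 = 57 left.
April 1893 has 30 days: 57 − 30 = 27 left.
27 days into May 1893 → May 27, 1893.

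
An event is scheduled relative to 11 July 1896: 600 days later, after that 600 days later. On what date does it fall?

October 24, 1899

Adding 600 days from July 11, 1896:
July has 31 days, so 31 − 11 = 20 days remain after July 11, 1896; 600 − 20 = 580 left.
August 1896 has 31 days: 580 − 31 = 549 left.
September 1896 has 30 days: 549 − 30 = 519 left.
October 1896 has 31 days: 519 − 31 = 488 left.
November 1896 has 30 days: 488 − 30 = 458 left.
December 1896 has 31 days: 458 − 31 = 427 left.
January 1897 has 31 days: 427 − 31 = 396 left.
February 1897 has 28 days (1897 is not a leap year): 396 − 28 = 368 left.
March 1897 has 31 days: 368 − 31 = 337 left.
April 1897 has 30 days: 337 − 30 = 307 left.
May 1897 has 31 days: 307 − 31 = 276 left.
June 1897 has 30 days: 276 − 30 = 246 left.
July 1897 has 31 days: 246 − 31 = 215 left.
August 1897 has 31 days: 215 − 31 = 184 left.
September 1897 has 30 days: 184 − 30 = 154 left.
October 1897 has 31 days: 154 − 31 = 123 left.
November 1897 has 30 days: 123 − 30 = 93 left.
December 1897 has 31 days: 93 − 31 = 62 left.
January 1898 has 31 days: 62 − 31 = 31 left.
February 1898 has 28 days (1898 is not a leap year): 31 − 28 = 3 left.
3 days into March 1898 → March 3, 1898.
Adding 600 days from March 3, 1898:
March has 31 days, so 31 − 3 = 28 days remain after March 3, 1898; 600 − 28 = 572 left.
April 1898 has 30 days: 572 − 30 = 542 left.
May 1898 has 31 days: 542 − 31 = 511 left.
June 1898 has 30 days: 511 − 30 = 481 left.
July 1898 has 31 days: 481 − 31 = 450 left.
August 1898 has 31 days: 450 − 31 = 419 left.
September 1898 has 30 days: 419 − 30 = 389 left.
October 1898 has 31 days: 389 − 31 = 358 left.
November 1898 has 30 days: 358 − 30 = 328 left.
December 1898 has 31 days: 328 − 31 = 297 left.
January 1899 has 31 days: 297 − 31 = 266 left.
February 1899 has 28 days (1899 is not a leap year): 266 − 28 = 238 left.
March 1899 has 31 days: 238 − 31 = 207 left.
April 1899 has 30 days: 207 − 30 = 177 left.
May 1899 has 31 days: 177 − 31 = 146 left.
June 1899 has 30 days: 146 − 30 = 116 left.
July 1899 has 31 days: 116 − 31 = 85 left.
August 1899 has 31 days: 85 − 31 = 54 left.
September 1899 has 30 days: 54 − 30 = 24 left.
24 days into October 1899 → October 24, 1899.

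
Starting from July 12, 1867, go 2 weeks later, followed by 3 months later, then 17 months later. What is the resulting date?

March 26, 1869

Adding 2 weeks (= 14 days) from July 12, 1867:
July has 31 days; 12 + 14 = 26, still in July.
Counting forward 3 months from July 26, 1867:
month 7 + 3 = 10 → October 1867.
Day 26 is valid in October, giving October 26, 1867.
Counting forward 17 months from October 26, 1867:
month 10 + 17 = 27, which is month 3 of year 1869 → March 1869.
Day 26 is valid in March, giving March 26, 1869.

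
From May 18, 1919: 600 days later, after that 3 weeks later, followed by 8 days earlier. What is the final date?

Advancing 600 days from May 18, 1919:
May has 31 days, so 31 − 18 = 13 days remain after May 18, 1919; 600 − 13 = 587 left.
June 1919 has 30 days: 587 − 30 = 557 left.
July 1919 has 31 days: 557 − 31 = 526 left.
August 1919 has 31 days: 526 − 31 = 495 left.
September 1919 has 30 days: 495 − 30 = 465 left.
October 1919 has 31 days: 465 − 31 = 434 left.
November 1919 has 30 days: 434 − 30 = 404 left.
December 1919 has 31 days: 404 − 31 = 373 left.
January 1920 has 31 days: 373 − 31 = 342 left.
February 1920 has 29 days (1920 is a leap year): 342 − 29 = 313 left.
March 1920 has 31 days: 313 − 31 = 282 left.
April 1920 has 30 days: 282 − 30 = 252 left.
May 1920 has 31 days: 252 − 31 = 221 left.
June 1920 has 30 days: 221 − 30 = 191 left.
July 1920 has 31 days: 191 − 31 = 160 left.
August 1920 has 31 days: 160 − 31 = 129 left.
September 1920 has 30 days: 129 − 30 = 99 left.
October 1920 has 31 days: 99 − 31 = 68 left.
November 1920 has 30 days: 68 − 30 = 38 left.
December 1920 has 31 days: 38 − 31 = 7 left.
7 days into January 1921 → January 7, 1921.
Counting forward 3 weeks (= 21 days) from January 7, 1921:
January has 31 days; 7 + 21 = 28, still in January.
Counting back 8 days from January 28, 1921:
28 − 8 = 20, still in January 1921.

January 20, 1921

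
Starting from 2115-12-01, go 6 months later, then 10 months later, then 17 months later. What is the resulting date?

Advancing 6 months from December 1, 2115:
month 12 + 6 = 18, which is month 6 of year 2116 → June 2116.
Day 1 is valid in June, giving June 1, 2116.
Advancing 10 months from June 1, 2116:
month 6 + 10 = 16, which is month 4 of year 2117 → April 2117.
Day 1 is valid in April, giving April 1, 2117.
Adding 17 months from April 1, 2117:
month 4 + 17 = 21, which is month 9 of year 2118 → September 2118.
Day 1 is valid in September, giving September 1, 2118.

September 1, 2118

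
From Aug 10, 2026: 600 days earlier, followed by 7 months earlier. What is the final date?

May 18, 2024

Going back 600 days from August 10, 2026:
Going back 10 days from August 10, 2026 reaches the end of the previous month; 600 − 10 = 590 left.
July 2026 has 31 days: 590 − 31 = 559 left.
June 2026 has 30 days: 559 − 30 = 529 left.
May 2026 has 31 days: 529 − 31 = 498 left.
April 2026 has 30 days: 498 − 30 = 468 left.
March 2026 has 31 days: 468 − 31 = 437 left.
February 2026 has 28 days (2026 is not a leap year): 437 − 28 = 409 left.
January 2026 has 31 days: 409 − 31 = 378 left.
December 2025 has 31 days: 378 − 31 = 347 left.
November 2025 has 30 days: 347 − 30 = 317 left.
October 2025 has 31 days: 317 − 31 = 286 left.
September 2025 has 30 days: 286 − 30 = 256 left.
August 2025 has 31 days: 256 − 31 = 225 left.
July 2025 has 31 days: 225 − 31 = 194 left.
June 2025 has 30 days: 194 − 30 = 164 left.
May 2025 has 31 days: 164 − 31 = 133 left.
April 2025 has 30 days: 133 − 30 = 103 left.
March 2025 has 31 days: 103 − 31 = 72 left.
February 2025 has 28 days (2025 is not a leap year): 72 − 28 = 44 left.
January 2025 has 31 days: 44 − 31 = 13 left.
December 2024 has 31 days; 31 − 13 = 18 → December 18, 2024.
Subtracting 7 months from December 18, 2024:
month 12 − 7 = 5 → May 2024.
Day 18 is valid in May, giving May 18, 2024.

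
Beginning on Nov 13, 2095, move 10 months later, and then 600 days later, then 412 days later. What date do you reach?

Adding 10 months from November 13, 2095:
month 11 + 10 = 21, which is month 9 of year 2096 → September 2096.
Day 13 is valid in September, giving September 13, 2096.
Adding 600 days from September 13, 2096:
September has 30 days, so 30 − 13 = 17 days remain after September 13, 2096; 600 − 17 = 583 left.
October 2096 has 31 days: 583 − 31 = 552 left.
November 2096 has 30 days: 552 − 30 = 522 left.
December 2096 has 31 days: 522 − 31 = 491 left.
January 2097 has 31 days: 491 − 31 = 460 left.
February 2097 has 28 days (2097 is not a leap year): 460 − 28 = 432 left.
March 2097 has 31 days: 432 − 31 = 401 left.
April 2097 has 30 days: 401 − 30 = 371 left.
May 2097 has 31 days: 371 − 31 = 340 left.
June 2097 has 30 days: 340 − 30 = 310 left.
July 2097 has 31 days: 310 − 31 = 279 left.
August 2097 has 31 days: 279 − 31 = 248 left.
September 2097 has 30 days: 248 − 30 = 218 left.
October 2097 has 31 days: 218 − 31 = 187 left.
November 2097 has 30 days: 187 − 30 = 157 left.
December 2097 has 31 days: 157 − 31 = 126 left.
January 2098 has 31 days: 126 − 31 = 95 left.
February 2098 has 28 days (2098 is not a leap year): 95 − 28 = 67 left.
March 2098 has 31 days: 67 − 31 = 36 left.
April 2098 has 30 days: 36 − 30 = 6 left.
6 days into May 2098 → May 6, 2098.
Advancing 412 days from May 6, 2098:
May has 31 days, so 31 − 6 = 25 days remain after May 6, 2098; 412 − 25 = 387 left.
June 2098 has 30 days: 387 − 30 = 357 left.
July 2098 has 31 days: 357 − 31 = 326 left.
August 2098 has 31 days: 326 − 31 = 295 left.
September 2098 has 30 days: 295 − 30 = 265 left.
October 2098 has 31 days: 265 − 31 = 234 left.
November 2098 has 30 days: 234 − 30 = 204 left.
December 2098 has 31 days: 204 − 31 = 173 left.
January 2099 has 31 days: 173 − 31 = 142 left.
February 2099 has 28 days (2099 is not a leap year): 142 − 28 = 114 left.
March 2099 has 31 days: 114 − 31 = 83 left.
April 2099 has 30 days: 83 − 30 = 53 left.
May 2099 has 31 days: 53 − 31 = 22 left.
22 days into June 2099 → June 22, 2099.

June 22, 2099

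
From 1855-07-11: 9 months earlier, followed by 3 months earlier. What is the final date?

Going back 9 months from July 11, 1855:
month 7 − 9 = -2, which is month 10 of year 1854 → October 1854.
Day 11 is valid in October, giving October 11, 1854.
Subtracting 3 months from October 11, 1854:
month 10 − 3 = 7 → July 1854.
Day 11 is valid in July, giving July 11, 1854.

July 11, 1854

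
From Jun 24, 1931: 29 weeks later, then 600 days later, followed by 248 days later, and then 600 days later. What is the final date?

Advancing 29 weeks (= 203 days) from June 24, 1931:
June has 30 days, so 30 − 24 = 6 days remain after June 24, 1931; 203 − 6 = 197 left.
July 1931 has 31 days: 197 − 31 = 166 left.
August 1931 has 31 days: 166 − 31 = 135 left.
September 1931 has 30 days: 135 − 30 = 105 left.
October 1931 has 31 days: 105 − 31 = 74 left.
November 1931 has 30 days: 74 − 30 = 44 left.
December 1931 has 31 days: 44 − 31 = 13 left.
13 days into January 1932 → January 13, 1932.
Counting forward 600 days from January 13, 1932:
January has 31 days, so 31 − 13 = 18 days remain after January 13, 1932; 600 − 18 = 582 left.
February 1932 has 29 days (1932 is a leap year): 582 − 29 = 553 left.
March 1932 has 31 days: 553 − 31 = 522 left.
April 1932 has 30 days: 522 − 30 = 492 left.
May 1932 has 31 days: 492 − 31 = 461 left.
June 1932 has 30 days: 461 − 30 = 431 left.
July 1932 has 31 days: 431 − 31 = 400 left.
August 1932 has 31 days: 400 − 31 = 369 left.
September 1932 has 30 days: 369 − 30 = 339 left.
October 1932 has 31 days: 339 − 31 = 308 left.
November 1932 has 30 days: 308 − 30 = 278 left.
December 1932 has 31 days: 278 − 31 = 247 left.
January 1933 has 31 days: 247 − 31 = 216 left.
February 1933 has 28 days (1933 is not a leap year): 216 − 28 = 188 left.
March 1933 has 31 days: 188 − 31 = 157 left.
April 1933 has 30 days: 157 − 30 = 127 left.
May 1933 has 31 days: 127 − 31 = 96 left.
June 1933 has 30 days: 96 − 30 = 66 left.
July 1933 has 31 days: 66 − 31 = 35 left.
August 1933 has 31 days: 35 − 31 = 4 left.
4 days into September 1933 → September 4, 1933.
Advancing 248 days from September 4, 1933:
September has 30 days, so 30 − 4 = 26 days remain after September 4, 1933; 248 − 26 = 222 left.
October 1933 has 31 days: 222 − 31 = 191 left.
November 1933 has 30 days: 191 − 30 = 161 left.
December 1933 has 31 days: 161 − 31 = 130 left.
January 1934 has 31 days: 130 − 31 = 99 left.
February 1934 has 28 days (1934 is not a leap year): 99 − 28 = 71 left.
March 1934 has 31 days: 71 − 31 = 40 left.
April 1934 has 30 days: 40 − 30 = 10 left.
10 days into May 1934 → May 10, 1934.
Adding 600 days from May 10, 1934:
May has 31 days, so 31 − 10 = 21 days remain after May 10, 1934; 600 − 21 = 579 left.
June 1934 has 30 days: 579 − 30 = 549 left.
July 1934 has 31 days: 549 − 31 = 518 left.
August 1934 has 31 days: 518 − 31 = 487 left.
September 1934 has 30 days: 487 − 30 = 457 left.
October 1934 has 31 days: 457 − 31 = 426 left.
November 1934 has 30 days: 426 − 30 = 396 left.
December 1934 has 31 days: 396 − 31 = 365 left.
January 1935 has 31 days: 365 − 31 = 334 left.
February 1935 has 28 days (1935 is not a leap year): 334 − 28 = 306 left.
March 1935 has 31 days: 306 − 31 = 275 left.
April 1935 has 30 days: 275 − 30 = 245 left.
May 1935 has 31 days: 245 − 31 = 214 left.
June 1935 has 30 days: 214 − 30 = 184 left.
July 1935 has 31 days: 184 − 31 = 153 left.
August 1935 has 31 days: 153 − 31 = 122 left.
September 1935 has 30 days: 122 − 30 = 92 left.
October 1935 has 31 days: 92 − 31 = 61 left.
November 1935 has 30 days: 61 − 30 = 31 left.
31 days into December 1935 → December 31, 1935.

December 31, 1935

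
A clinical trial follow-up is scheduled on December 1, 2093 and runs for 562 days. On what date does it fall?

June 16, 2095

Counting forward 562 days from December 1, 2093.
December has 31 days, so 31 − 1 = 30 days remain after December 1, 2093; 562 − 30 = 532 left.
January 2094 has 31 days: 532 − 31 = 501 left.
February 2094 has 28 days (2094 is not a leap year): 501 − 28 = 473 left.
March 2094 has 31 days: 473 − 31 = 442 left.
April 2094 has 30 days: 442 − 30 = 412 left.
May 2094 has 31 days: 412 − 31 = 381 left.
June 2094 has 30 days: 381 − 30 = 351 left.
July 2094 has 31 days: 351 − 31 = 320 left.
August 2094 has 31 days: 320 − 31 = 289 left.
September 2094 has 30 days: 289 − 30 = 259 left.
October 2094 has 31 days: 259 − 31 = 228 left.
November 2094 has 30 days: 228 − 30 = 198 left.
December 2094 has 31 days: 198 − 31 = 167 left.
January 2095 has 31 days: 167 − 31 = 136 left.
February 2095 has 28 days (2095 is not a leap year): 136 − 28 = 108 left.
March 2095 has 31 days: 108 − 31 = 77 left.
April 2095 has 30 days: 77 − 30 = 47 left.
May 2095 has 31 days: 47 − 31 = 16 left.
16 days into June 2095 → June 16, 2095.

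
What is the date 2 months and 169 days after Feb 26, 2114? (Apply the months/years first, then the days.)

Adding 2 months and 169 days from February 26, 2114: first the month/year part, then the days.
month 2 + 2 = 4 → April 2114.
Day 26 is valid in April, giving April 26, 2114.
Now add 169 days from April 26, 2114.
April has 30 days, so 30 − 26 = 4 days remain after April 26, 2114; 169 − 4 = 165 left.
May 2114 has 31 days: 165 − 31 = 134 left.
June 2114 has 30 days: 134 − 30 = 104 left.
July 2114 has 31 days: 104 − 31 = 73 left.
August 2114 has 31 days: 73 − 31 = 42 left.
September 2114 has 30 days: 42 − 30 = 12 left.
12 days into October 2114 → October 12, 2114.

October 12, 2114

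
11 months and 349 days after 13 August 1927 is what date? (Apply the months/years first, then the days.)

June 27, 1929

Advancing 11 months and 349 days from August 13, 1927: first the month/year part, then the days.
month 8 + 11 = 19, which is month 7 of year 1928 → July 1928.
Day 13 is valid in July, giving July 13, 1928.
Now add 349 days from July 13, 1928.
July has 31 days, so 31 − 13 = 18 days remain after July 13, 1928; 349 − 18 = 331 left.
August 1928 has 31 days: 331 − 31 = 300 left.
September 1928 has 30 days: 300 − 30 = 270 left.
October 1928 has 31 days: 270 − 31 = 239 left.
November 1928 has 30 days: 239 − 30 = 209 left.
December 1928 has 31 days: 209 − 31 = 178 left.
January 1929 has 31 days: 178 − 31 = 147 left.
February 1929 has 28 days (1929 is not a leap year): 147 − 28 = 119 left.
March 1929 has 31 days: 119 − 31 = 88 left.
April 1929 has 30 days: 88 − 30 = 58 left.
May 1929 has 31 days: 58 − 31 = 27 left.
27 days into June 1929 → June 27, 1929.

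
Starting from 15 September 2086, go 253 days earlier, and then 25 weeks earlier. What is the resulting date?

July 14, 2085

Counting back 253 days from September 15, 2086:
Going back 15 days from September 15, 2086 reaches the end of the previous month; 253 − 15 = 238 left.
August 2086 has 31 days: 238 − 31 = 207 left.
July 2086 has 31 days: 207 − 31 = 176 left.
June 2086 has 30 days: 176 − 30 = 146 left.
May 2086 has 31 days: 146 − 31 = 115 left.
April 2086 has 30 days: 115 − 30 = 85 left.
March 2086 has 31 days: 85 − 31 = 54 left.
February 2086 has 28 days (2086 is not a leap year): 54 − 28 = 26 left.
January 2086 has 31 days; 31 − 26 = 5 → January 5, 2086.
Counting back 25 weeks (= 175 days) from January 5, 2086:
Going back 5 days from January 5, 2086 reaches the end of the previous month; 175 − 5 = 170 left.
December 2085 has 31 days: 170 − 31 = 139 left.
November 2085 has 30 days: 139 − 30 = 109 left.
October 2085 has 31 days: 109 − 31 = 78 left.
September 2085 has 30 days: 78 − 30 = 48 left.
August 2085 has 31 days: 48 − 31 = 17 left.
July 2085 has 31 days; 31 − 17 = 14 → July 14, 2085.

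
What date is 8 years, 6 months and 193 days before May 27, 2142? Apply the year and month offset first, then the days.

Subtracting 8 years, 6 months and 193 days from May 27, 2142: first the month/year part, then the days.
-8 years → 2134; month 5 − 6 = -1, which is month 11 of year 2133 → November 2133.
Day 27 is valid in November, giving November 27, 2133.
Now subtract 193 days from November 27, 2133.
Going back 27 days from November 27, 2133 reaches the end of the previous month; 193 − 27 = 166 left.
October 2133 has 31 days: 166 − 31 = 135 left.
September 2133 has 30 days: 135 − 30 = 105 left.
August 2133 has 31 days: 105 − 31 = 74 left.
July 2133 has 31 days: 74 − 31 = 43 left.
June 2133 has 30 days: 43 − 30 = 13 left.
May 2133 has 31 days; 31 − 13 = 18 → May 18, 2133.

May 18, 2133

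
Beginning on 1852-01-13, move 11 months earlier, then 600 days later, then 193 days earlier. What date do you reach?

Going back 11 months from January 13, 1852:
month 1 − 11 = -10, which is month 2 of year 1851 → February 1851.
Day 13 is valid in February, giving February 13, 1851.
Counting forward 600 days from February 13, 1851:
February has 28 days, so 28 − 13 = 15 days remain after February 13, 1851; 600 − 15 = 585 left.
March 1851 has 31 days: 585 − 31 = 554 left.
April 1851 has 30 days: 554 − 30 = 524 left.
May 1851 has 31 days: 524 − 31 = 493 left.
June 1851 has 30 days: 493 − 30 = 463 left.
July 1851 has 31 days: 463 − 31 = 432 left.
August 1851 has 31 days: 432 − 31 = 401 left.
September 1851 has 30 days: 401 − 30 = 371 left.
October 1851 has 31 days: 371 − 31 = 340 left.
November 1851 has 30 days: 340 − 30 = 310 left.
December 1851 has 31 days: 310 − 31 = 279 left.
January 1852 has 31 days: 279 − 31 = 248 left.
February 1852 has 29 days (1852 is a leap year): 248 − 29 = 219 left.
March 1852 has 31 days: 219 − 31 = 188 left.
April 1852 has 30 days: 188 − 30 = 158 left.
May 1852 has 31 days: 158 − 31 = 127 left.
June 1852 has 30 days: 127 − 30 = 97 left.
July 1852 has 31 days: 97 − 31 = 66 left.
August 1852 has 31 days: 66 − 31 = 35 left.
September 1852 has 30 days: 35 − 30 = 5 left.
5 days into October 1852 → October 5, 1852.
Going back 193 days from October 5, 1852:
Going back 5 days from October 5, 1852 reaches the end of the previous month; 193 − 5 = 188 left.
September 1852 has 30 days: 188 − 30 = 158 left.
August 1852 has 31 days: 158 − 31 = 127 left.
July 1852 has 31 days: 127 − 31 = 96 left.
June 1852 has 30 days: 96 − 30 = 66 left.
May 1852 has 31 days: 66 − 31 = 35 left.
April 1852 has 30 days: 35 − 30 = 5 left.
March 1852 has 31 days; 31 − 5 = 26 → March 26, 1852.

March 26, 1852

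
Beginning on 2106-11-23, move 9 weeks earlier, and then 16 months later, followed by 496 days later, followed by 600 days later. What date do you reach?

Subtracting 9 weeks (= 63 days) from November 23, 2106:
Going back 23 days from November 23, 2106 reaches the end of the previous month; 63 − 23 = 40 left.
October 2106 has 31 days: 40 − 31 = 9 left.
September 2106 has 30 days; 30 − 9 = 21 → September 21, 2106.
Adding 16 months from September 21, 2106:
month 9 + 16 = 25, which is month 1 of year 2108 → January 2108.
Day 21 is valid in January, giving January 21, 2108.
Adding 496 days from January 21, 2108:
January has 31 days, so 31 − 21 = 10 days remain after January 21, 2108; 496 − 10 = 486 left.
February 2108 has 29 days (2108 is a leap year): 486 − 29 = 457 left.
March 2108 has 31 days: 457 − 31 = 426 left.
April 2108 has 30 days: 426 − 30 = 396 left.
May 2108 has 31 days: 396 − 31 = 365 left.
June 2108 has 30 days: 365 − 30 = 335 left.
July 2108 has 31 days: 335 − 31 = 304 left.
August 2108 has 31 days: 304 − 31 = 273 left.
September 2108 has 30 days: 273 − 30 = 243 left.
October 2108 has 31 days: 243 − 31 = 212 left.
November 2108 has 30 days: 212 − 30 = 182 left.
December 2108 has 31 days: 182 − 31 = 151 left.
January 2109 has 31 days: 151 − 31 = 120 left.
February 2109 has 28 days (2109 is not a leap year): 120 − 28 = 92 left.
March 2109 has 31 days: 92 − 31 = 61 left.
April 2109 has 30 days: 61 − 30 = 31 left.
31 days into May 2109 → May 31, 2109.
Adding 600 days from May 31, 2109:
May has 31 days, so 31 − 31 = 0 days remain after May 31, 2109; 600 − 0 = 600 left.
June 2109 has 30 days: 600 − 30 = 570 left.
July 2109 has 31 days: 570 − 31 = 539 left.
August 2109 has 31 days: 539 − 31 = 508 left.
September 2109 has 30 days: 508 − 30 = 478 left.
October 2109 has 31 days: 478 − 31 = 447 left.
November 2109 has 30 days: 447 − 30 = 417 left.
December 2109 has 31 days: 417 − 31 = 386 left.
January 2110 has 31 days: 386 − 31 = 355 left.
February 2110 has 28 days (2110 is not a leap year): 355 − 28 = 327 left.
March 2110 has 31 days: 327 − 31 = 296 left.
April 2110 has 30 days: 296 − 30 = 266 left.
May 2110 has 31 days: 266 − 31 = 235 left.
June 2110 has 30 days: 235 − 30 = 205 left.
July 2110 has 31 days: 205 − 31 = 174 left.
August 2110 has 31 days: 174 − 31 = 143 left.
September 2110 has 30 days: 143 − 30 = 113 left.
October 2110 has 31 days: 113 − 31 = 82 left.
November 2110 has 30 days: 82 − 30 = 52 left.
December 2110 has 31 days: 52 − 31 = 21 left.
21 days into January 2111 → January 21, 2111.

January 21, 2111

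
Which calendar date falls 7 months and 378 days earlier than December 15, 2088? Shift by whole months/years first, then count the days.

Going back 7 months and 378 days from December 15, 2088: first the month/year part, then the days.
month 12 − 7 = 5 → May 2088.
Day 15 is valid in May, giving May 15, 2088.
Now subtract 378 days from May 15, 2088.
Going back 15 days from May 15, 2088 reaches the end of the previous month; 378 − 15 = 363 left.
April 2088 has 30 days: 363 − 30 = 333 left.
March 2088 has 31 days: 333 − 31 = 302 left.
February 2088 has 29 days (2088 is a leap year): 302 − 29 = 273 left.
January 2088 has 31 days: 273 − 31 = 242 left.
December 2087 has 31 days: 242 − 31 = 211 left.
November 2087 has 30 days: 211 − 30 = 181 left.
October 2087 has 31 days: 181 − 31 = 150 left.
September 2087 has 30 days: 150 − 30 = 120 left.
August 2087 has 31 days: 120 − 31 = 89 left.
July 2087 has 31 days: 89 − 31 = 58 left.
June 2087 has 30 days: 58 − 30 = 28 left.
May 2087 has 31 days; 31 − 28 = 3 → May 3, 2087.

May 3, 2087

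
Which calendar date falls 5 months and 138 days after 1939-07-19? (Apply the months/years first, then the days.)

Advancing 5 months and 138 days from July 19, 1939: first the month/year part, then the days.
month 7 + 5 = 12 → December 1939.
Day 19 is valid in December, giving December 19, 1939.
Now add 138 days from December 19, 1939.
December has 31 days, so 31 − 19 = 12 days remain after December 19, 1939; 138 − 12 = 126 left.
January 1940 has 31 days: 126 − 31 = 95 left.
February 1940 has 29 days (1940 is a leap year): 95 − 29 = 66 left.
March 1940 has 31 days: 66 − 31 = 35 left.
April 1940 has 30 days: 35 − 30 = 5 left.
5 days into May 1940 → May 5, 1940.

May 5, 1940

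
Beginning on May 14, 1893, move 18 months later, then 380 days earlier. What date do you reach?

Advancing 18 months from May 14, 1893:
month 5 + 18 = 23, which is month 11 of year 1894 → November 1894.
Day 14 is valid in November, giving November 14, 1894.
Subtracting 380 days from November 14, 1894:
Going back 14 days from November 14, 1894 reaches the end of the previous month; 380 − 14 = 366 left.
October 1894 has 31 days: 366 − 31 = 335 left.
September 1894 has 30 days: 335 − 30 = 305 left.
August 1894 has 31 days: 305 − 31 = 274 left.
July 1894 has 31 days: 274 − 31 = 243 left.
June 1894 has 30 days: 243 − 30 = 213 left.
May 1894 has 31 days: 213 − 31 = 182 left.
April 1894 has 30 days: 182 − 30 = 152 left.
March 1894 has 31 days: 152 − 31 = 121 left.
February 1894 has 28 days (1894 is not a leap year): 121 − 28 = 93 left.
January 1894 has 31 days: 93 − 31 = 62 left.
December 1893 has 31 days: 62 − 31 = 31 left.
November 1893 has 30 days: 31 − 30 = 1 left.
October 1893 has 31 days; 31 − 1 = 30 → October 30, 1893.

October 30, 1893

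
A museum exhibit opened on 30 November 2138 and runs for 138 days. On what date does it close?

Counting forward 138 days from November 30, 2138.
November has 30 days, so 30 − 30 = 0 days remain after November 30, 2138; 138 − 0 = 138 left.
December 2138 has 31 days: 138 − 31 = 107 left.
January 2139 has 31 days: 107 − 31 = 76 left.
February 2139 has 28 days (2139 is not a leap year): 76 − 28 = 48 left.
March 2139 has 31 days: 48 − 31 = 17 left.
17 days into April 2139 → April 17, 2139.

April 17, 2139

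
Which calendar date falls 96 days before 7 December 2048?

September 2, 2048

Counting back 96 days from December 7, 2048.
Going back 7 days from December 7, 2048 reaches the end of the previous month; 96 − 7 = 89 left.
November 2048 has 30 days: 89 − 30 = 59 left.
October 2048 has 31 days: 59 − 31 = 28 left.
September 2048 has 30 days; 30 − 28 = 2 → September 2, 2048.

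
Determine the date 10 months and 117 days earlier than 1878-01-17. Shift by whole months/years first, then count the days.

Going back 10 months and 117 days from January 17, 1878: first the month/year part, then the days.
month 1 − 10 = -9, which is month 3 of year 1877 → March 1877.
Day 17 is valid in March, giving March 17, 1877.
Now subtract 117 days from March 17, 1877.
Going back 17 days from March 17, 1877 reaches the end of the previous month; 117 − 17 = 100 left.
February 1877 has 28 days (1877 is not a leap year): 100 − 28 = 72 left.
January 1877 has 31 days: 72 − 31 = 41 left.
December 1876 has 31 days: 41 − 31 = 10 left.
November 1876 has 30 days; 30 − 10 = 20 → November 20, 1876.

November 20, 1876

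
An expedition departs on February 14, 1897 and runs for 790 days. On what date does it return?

Advancing 790 days from February 14, 1897.
February has 28 days, so 28 − 14 = 14 days remain after February 14, 1897; 790 − 14 = 776 left.
March 1897 has 31 days: 776 − 31 = 745 left.
April 1897 has 30 days: 745 − 30 = 715 left.
May 1897 has 31 days: 715 − 31 = 684 left.
June 1897 has 30 days: 684 − 30 = 654 left.
July 1897 has 31 days: 654 − 31 = 623 left.
August 1897 has 31 days: 623 − 31 = 592 left.
September 1897 has 30 days: 592 − 30 = 562 left.
October 1897 has 31 days: 562 − 31 = 531 left.
November 1897 has 30 days: 531 − 30 = 501 left.
December 1897 has 31 days: 501 − 31 = 470 left.
January 1898 has 31 days: 470 − 31 = 439 left.
February 1898 has 28 days (1898 is not a leap year): 439 − 28 = 411 left.
March 1898 has 31 days: 411 − 31 = 380 left.
April 1898 has 30 days: 380 − 30 = 350 left.
May 1898 has 31 days: 350 − 31 = 319 left.
June 1898 has 30 days: 319 − 30 = 289 left.
July 1898 has 31 days: 289 − 31 = 258 left.
August 1898 has 31 days: 258 − 31 = 227 left.
September 1898 has 30 days: 227 − 30 = 197 left.
October 1898 has 31 days: 197 − 31 = 166 left.
November 1898 has 30 days: 166 − 30 = 136 left.
December 1898 has 31 days: 136 − 31 = 105 left.
January 1899 has 31 days: 105 − 31 = 74 left.
February 1899 has 28 days (1899 is not a leap year): 74 − 28 = 46 left.
March 1899 has 31 days: 46 − 31 = 15 left.
15 days into April 1899 → April 15, 1899.

April 15, 1899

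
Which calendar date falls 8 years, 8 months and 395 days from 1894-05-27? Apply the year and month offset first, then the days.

February 26, 1904

Counting forward 8 years, 8 months and 395 days from May 27, 1894: first the month/year part, then the days.
+8 years → 1902; month 5 + 8 = 13, which is month 1 of year 1903 → January 1903.
Day 27 is valid in January, giving January 27, 1903.
Now add 395 days from January 27, 1903.
January has 31 days, so 31 − 27 = 4 days remain after January 27, 1903; 395 − 4 = 391 left.
February 1903 has 28 days (1903 is not a leap year): 391 − 28 = 363 left.
March 1903 has 31 days: 363 − 31 = 332 left.
April 1903 has 30 days: 332 − 30 = 302 left.
May 1903 has 31 days: 302 − 31 = 271 left.
June 1903 has 30 days: 271 − 30 = 241 left.
July 1903 has 31 days: 241 − 31 = 210 left.
August 1903 has 31 days: 210 − 31 = 179 left.
September 1903 has 30 days: 179 − 30 = 149 left.
October 1903 has 31 days: 149 − 31 = 118 left.
November 1903 has 30 days: 118 − 30 = 88 left.
December 1903 has 31 days: 88 − 31 = 57 left.
January 1904 has 31 days: 57 − 31 = 26 left.
26 days into February 1904 → February 26, 1904.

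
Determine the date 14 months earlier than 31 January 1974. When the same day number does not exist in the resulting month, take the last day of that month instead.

Going back 14 months from January 31, 1974.
month 1 − 14 = -13, which is month 11 of year 1972 → November 1972.
November 1972 has only 30 days and the start was day 31, so the date clamps to November 30, 1972.

November 30, 1972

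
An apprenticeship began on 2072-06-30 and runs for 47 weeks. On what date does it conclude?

May 25, 2073

Counting forward 47 weeks = 329 days from June 30, 2072.
June has 30 days, so 30 − 30 = 0 days remain after June 30, 2072; 329 − 0 = 329 left.
July 2072 has 31 days: 329 − 31 = 298 left.
August 2072 has 31 days: 298 − 31 = 267 left.
September 2072 has 30 days: 267 − 30 = 237 left.
October 2072 has 31 days: 237 − 31 = 206 left.
November 2072 has 30 days: 206 − 30 = 176 left.
December 2072 has 31 days: 176 − 31 = 145 left.
January 2073 has 31 days: 145 − 31 = 114 left.
February 2073 has 28 days (2073 is not a leap year): 114 − 28 = 86 left.
March 2073 has 31 days: 86 − 31 = 55 left.
April 2073 has 30 days: 55 − 30 = 25 left.
25 days into May 2073 → May 25, 2073.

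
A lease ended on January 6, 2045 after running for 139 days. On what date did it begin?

Subtracting 139 days from January 6, 2045.
Going back 6 days from January 6, 2045 reaches the end of the previous month; 139 − 6 = 133 left.
December 2044 has 31 days: 133 − 31 = 102 left.
November 2044 has 30 days: 102 − 30 = 72 left.
October 2044 has 31 days: 72 − 31 = 41 left.
September 2044 has 30 days: 41 − 30 = 11 left.
August 2044 has 31 days; 31 − 11 = 20 → August 20, 2044.

August 20, 2044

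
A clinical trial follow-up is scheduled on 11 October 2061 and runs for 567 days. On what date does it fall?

May 1, 2063

Advancing 567 days from October 11, 2061.
October has 31 days, so 31 − 11 = 20 days remain after October 11, 2061; 567 − 20 = 547 left.
November 2061 has 30 days: 547 − 30 = 517 left.
December 2061 has 31 days: 517 − 31 = 486 left.
January 2062 has 31 days: 486 − 31 = 455 left.
February 2062 has 28 days (2062 is not a leap year): 455 − 28 = 427 left.
March 2062 has 31 days: 427 − 31 = 396 left.
April 2062 has 30 days: 396 − 30 = 366 left.
May 2062 has 31 days: 366 − 31 = 335 left.
June 2062 has 30 days: 335 − 30 = 305 left.
July 2062 has 31 days: 305 − 31 = 274 left.
August 2062 has 31 days: 274 − 31 = 243 left.
September 2062 has 30 days: 243 − 30 = 213 left.
October 2062 has 31 days: 213 − 31 = 182 left.
November 2062 has 30 days: 182 − 30 = 152 left.
December 2062 has 31 days: 152 − 31 = 121 left.
January 2063 has 31 days: 121 − 31 = 90 left.
February 2063 has 28 days (2063 is not a leap year): 90 − 28 = 62 left.
March 2063 has 31 days: 62 − 31 = 31 left.
April 2063 has 30 days: 31 − 30 = 1 left.
1 day into May 2063 → May 1, 2063.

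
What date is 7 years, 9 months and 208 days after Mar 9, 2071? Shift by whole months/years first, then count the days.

July 5, 2079

Advancing 7 years, 9 months and 208 days from March 9, 2071: first the month/year part, then the days.
+7 years → 2078; month 3 + 9 = 12 → December 2078.
Day 9 is valid in December, giving December 9, 2078.
Now add 208 days from December 9, 2078.
December has 31 days, so 31 − 9 = 22 days remain after December 9, 2078; 208 − 22 = 186 left.
January 2079 has 31 days: 186 − 31 = 155 left.
February 2079 has 28 days (2079 is not a leap year): 155 − 28 = 127 left.
March 2079 has 31 days: 127 − 31 = 96 left.
April 2079 has 30 days: 96 − 30 = 66 left.
May 2079 has 31 days: 66 − 31 = 35 left.
June 2079 has 30 days: 35 − 30 = 5 left.
5 days into July 2079 → July 5, 2079.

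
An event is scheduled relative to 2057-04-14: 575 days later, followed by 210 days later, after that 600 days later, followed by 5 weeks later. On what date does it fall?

March 4, 2061

Advancing 575 days from April 14, 2057:
April has 30 days, so 30 − 14 = 16 days remain after April 14, 2057; 575 − 16 = 559 left.
May 2057 has 31 days: 559 − 31 = 528 left.
June 2057 has 30 days: 528 − 30 = 498 left.
July 2057 has 31 days: 498 − 31 = 467 left.
August 2057 has 31 days: 467 − 31 = 436 left.
September 2057 has 30 days: 436 − 30 = 406 left.
October 2057 has 31 days: 406 − 31 = 375 left.
November 2057 has 30 days: 375 − 30 = 345 left.
December 2057 has 31 days: 345 − 31 = 314 left.
January 2058 has 31 days: 314 − 31 = 283 left.
February 2058 has 28 days (2058 is not a leap year): 283 − 28 = 255 left.
March 2058 has 31 days: 255 − 31 = 224 left.
April 2058 has 30 days: 224 − 30 = 194 left.
May 2058 has 31 days: 194 − 31 = 163 left.
June 2058 has 30 days: 163 − 30 = 133 left.
July 2058 has 31 days: 133 − 31 = 102 left.
August 2058 has 31 days: 102 − 31 = 71 left.
September 2058 has 30 days: 71 − 30 = 41 left.
October 2058 has 31 days: 41 − 31 = 10 left.
10 days into November 2058 → November 10, 2058.
Advancing 210 days from November 10, 2058:
November has 30 days, so 30 − 10 = 20 days remain after November 10, 2058; 210 − 20 = 190 left.
December 2058 has 31 days: 190 − 31 = 159 left.
January 2059 has 31 days: 159 − 31 = 128 left.
February 2059 has 28 days (2059 is not a leap year): 128 − 28 = 100 left.
March 2059 has 31 days: 100 − 31 = 69 left.
April 2059 has 30 days: 69 − 30 = 39 left.
May 2059 has 31 days: 39 − 31 = 8 left.
8 days into June 2059 → June 8, 2059.
Counting forward 600 days from June 8, 2059:
June has 30 days, so 30 − 8 = 22 days remain after June 8, 2059; 600 − 22 = 578 left.
July 2059 has 31 days: 578 − 31 = 547 left.
August 2059 has 31 days: 547 − 31 = 516 left.
September 2059 has 30 days: 516 − 30 = 486 left.
October 2059 has 31 days: 486 − 31 = 455 left.
November 2059 has 30 days: 455 − 30 = 425 left.
December 2059 has 31 days: 425 − 31 = 394 left.
January 2060 has 31 days: 394 − 31 = 363 left.
February 2060 has 29 days (2060 is a leap year): 363 − 29 = 334 left.
March 2060 has 31 days: 334 − 31 = 303 left.
April 2060 has 30 days: 303 − 30 = 273 left.
May 2060 has 31 days: 273 − 31 = 242 left.
June 2060 has 30 days: 242 − 30 = 212 left.
July 2060 has 31 days: 212 − 31 = 181 left.
August 2060 has 31 days: 181 − 31 = 150 left.
September 2060 has 30 days: 150 − 30 = 120 left.
October 2060 has 31 days: 120 − 31 = 89 left.
November 2060 has 30 days: 89 − 30 = 59 left.
December 2060 has 31 days: 59 − 31 = 28 left.
28 days into January 2061 → January 28, 2061.
Advancing 5 weeks (= 35 days) from January 28, 2061:
January has 31 days, so 31 − 28 = 3 days remain after January 28, 2061; 35 − 3 = 32 left.
February 2061 has 28 days (2061 is not a leap year): 32 − 28 = 4 left.
4 days into March 2061 → March 4, 2061.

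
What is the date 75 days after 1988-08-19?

November 2, 1988

Advancing 75 days from August 19, 1988.
August has 31 days, so 31 − 19 = 12 days remain after August 19, 1988; 75 − 12 = 63 left.
September 1988 has 30 days: 63 − 30 = 33 left.
October 1988 has 31 days: 33 − 31 = 2 left.
2 days into November 1988 → November 2, 1988.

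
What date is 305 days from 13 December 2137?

October 14, 2138

Counting forward 305 days from December 13, 2137.
December has 31 days, so 31 − 13 = 18 days remain after December 13, 2137; 305 − 18 = 287 left.
January 2138 has 31 days: 287 − 31 = 256 left.
February 2138 has 28 days (2138 is not a leap year): 256 − 28 = 228 left.
March 2138 has 31 days: 228 − 31 = 197 left.
April 2138 has 30 days: 197 − 30 = 167 left.
May 2138 has 31 days: 167 − 31 = 136 left.
June 2138 has 30 days: 136 − 30 = 106 left.
July 2138 has 31 days: 106 − 31 = 75 left.
August 2138 has 31 days: 75 − 31 = 44 left.
September 2138 has 30 days: 44 − 30 = 14 left.
14 days into October 2138 → October 14, 2138.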